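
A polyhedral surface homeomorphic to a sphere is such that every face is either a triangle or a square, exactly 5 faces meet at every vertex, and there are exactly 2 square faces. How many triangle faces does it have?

24

Let x be the number of triangles; then F = 2 + x.
Edge–face incidences: 2E = 4·2 + 3·x = 8 + 3x.
Every vertex has degree 5, so 5V = 2E.
Euler: V − E + F = 2 ⇒ (2E)/5 − E + (2 + x) = 2.
Multiply by 10: 2·(2E) − 5·(2E) + 10·(2 + x) = 20, i.e. 20 + 10x − 3·(8 + 3x) = 20.
Collecting terms: x − 4 = 20, so x = 24.
Then 2E = 8 + 3·24 = 80, so E = 40, V = 2E/5 = 16, F = 2 + 24 = 26.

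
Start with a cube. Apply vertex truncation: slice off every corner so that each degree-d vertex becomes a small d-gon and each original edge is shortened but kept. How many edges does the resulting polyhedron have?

The base solid has V = 8, E = 12, F = 6.
Truncation replaces each original edge-end by a new vertex, so V′ = 2E = 24.
Each original edge survives, and each old vertex of degree d contributes d new edges; summing degrees gives Σd = 2E, so E′ = E + 2E = 3E = 36.
Each original face survives and each original vertex becomes one new face: F′ = F + V = 14.

36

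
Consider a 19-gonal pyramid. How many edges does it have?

38

A pyramid on an n-gon base has one n-gon and n triangles: V = 19 + 1 = 20, E = 2·19 = 38, F = 19 + 1 = 20.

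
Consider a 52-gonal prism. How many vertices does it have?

104

A prism on an n-gon has two n-gon bases and n rectangular sides: V = 2·52 = 104, E = 3·52 = 156, F = 52 + 2 = 54.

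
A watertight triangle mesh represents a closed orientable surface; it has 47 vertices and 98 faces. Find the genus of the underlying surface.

2

Every face is a triangle, so 2E = 3·98 = 294, giving E = 147.
χ = V − E + F = 47 − 147 + 98 = -2.
For a closed orientable surface χ = 2 − 2g, so g = (2 − (-2))/2 = 2.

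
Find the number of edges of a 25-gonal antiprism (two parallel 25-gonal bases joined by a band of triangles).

An antiprism on an n-gon has two n-gon caps and 2n triangles: V = 2·25 = 50, E = 4·25 = 100, F = 2·25 + 2 = 52.

100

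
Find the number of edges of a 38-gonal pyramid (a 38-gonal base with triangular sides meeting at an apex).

76

A pyramid on an n-gon base has one n-gon and n triangles: V = 38 + 1 = 39, E = 2·38 = 76, F = 38 + 1 = 39.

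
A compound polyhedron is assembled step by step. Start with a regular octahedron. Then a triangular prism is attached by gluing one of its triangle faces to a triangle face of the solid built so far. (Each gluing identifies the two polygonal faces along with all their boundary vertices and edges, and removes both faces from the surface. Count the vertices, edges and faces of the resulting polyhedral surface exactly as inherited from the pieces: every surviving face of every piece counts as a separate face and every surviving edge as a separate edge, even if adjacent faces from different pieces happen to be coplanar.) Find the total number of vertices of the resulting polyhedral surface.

A regular octahedron: V=6, E=12, F=8.
Attach a triangular prism (V=6, E=9, F=5) along a 3-gon: merge 3 vertices and 3 edges, delete both glued faces → V=9, E=18, F=11.
Check: V − E + F = 9 − 18 + 11 = 2.

9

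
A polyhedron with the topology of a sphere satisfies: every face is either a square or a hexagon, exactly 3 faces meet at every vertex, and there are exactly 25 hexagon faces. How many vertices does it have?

Let x be the number of squares; then F = 25 + x.
Edge–face incidences: 2E = 6·25 + 4·x = 150 + 4x.
Every vertex has degree 3, so 3V = 2E.
Euler: V − E + F = 2 ⇒ (2E)/3 − E + (25 + x) = 2.
Multiply by 6: 2·(2E) − 3·(2E) + 6·(25 + x) = 12, i.e. 150 + 6x − (150 + 4x) = 12.
Collecting terms: 2x = 12, so x = 6.
Then 2E = 150 + 4·6 = 174, so E = 87, V = 2E/3 = 58, F = 25 + 6 = 31.

58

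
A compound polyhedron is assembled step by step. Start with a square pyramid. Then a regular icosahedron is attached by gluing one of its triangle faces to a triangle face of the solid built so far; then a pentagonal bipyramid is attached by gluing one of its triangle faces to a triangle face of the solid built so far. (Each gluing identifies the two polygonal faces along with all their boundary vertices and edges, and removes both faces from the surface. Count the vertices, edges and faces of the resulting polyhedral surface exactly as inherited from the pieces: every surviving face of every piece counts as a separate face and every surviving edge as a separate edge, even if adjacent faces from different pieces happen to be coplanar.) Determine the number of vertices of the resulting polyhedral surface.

A square pyramid: V=5, E=8, F=5.
Attach a regular icosahedron (V=12, E=30, F=20) along a 3-gon: merge 3 vertices and 3 edges, delete both glued faces → V=14, E=35, F=23.
Attach a pentagonal bipyramid (V=7, E=15, F=10) along a 3-gon: merge 3 vertices and 3 edges, delete both glued faces → V=18, E=47, F=31.
Check: V − E + F = 18 − 47 + 31 = 2.

18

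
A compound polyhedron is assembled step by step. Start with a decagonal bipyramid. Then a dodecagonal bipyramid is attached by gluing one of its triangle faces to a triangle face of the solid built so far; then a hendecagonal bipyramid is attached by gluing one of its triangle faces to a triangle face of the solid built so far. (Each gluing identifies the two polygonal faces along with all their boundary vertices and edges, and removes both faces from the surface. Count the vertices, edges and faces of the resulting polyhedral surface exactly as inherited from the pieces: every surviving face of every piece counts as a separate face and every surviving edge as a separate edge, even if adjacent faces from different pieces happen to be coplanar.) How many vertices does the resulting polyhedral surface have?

A decagonal bipyramid: V=12, E=30, F=20.
Attach a dodecagonal bipyramid (V=14, E=36, F=24) along a 3-gon: merge 3 vertices and 3 edges, delete both glued faces → V=23, E=63, F=42.
Attach a hendecagonal bipyramid (V=13, E=33, F=22) along a 3-gon: merge 3 vertices and 3 edges, delete both glued faces → V=33, E=93, F=62.
Check: V − E + F = 33 − 93 + 62 = 2.

33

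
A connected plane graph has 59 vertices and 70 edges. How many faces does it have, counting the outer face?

Euler's formula for a connected plane graph: V − E + F = 2, so F = 2 − 59 + 70 = 13.

13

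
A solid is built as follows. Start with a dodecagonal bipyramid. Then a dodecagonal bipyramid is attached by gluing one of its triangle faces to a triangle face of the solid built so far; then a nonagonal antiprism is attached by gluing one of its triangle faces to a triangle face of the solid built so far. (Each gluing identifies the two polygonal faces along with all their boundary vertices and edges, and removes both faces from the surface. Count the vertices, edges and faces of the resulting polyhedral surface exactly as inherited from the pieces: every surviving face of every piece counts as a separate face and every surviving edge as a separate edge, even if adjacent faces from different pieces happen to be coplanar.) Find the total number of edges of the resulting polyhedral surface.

A dodecagonal bipyramid: V=14, E=36, F=24.
Attach a dodecagonal bipyramid (V=14, E=36, F=24) along a 3-gon: merge 3 vertices and 3 edges, delete both glued faces → V=25, E=69, F=46.
Attach a nonagonal antiprism (V=18, E=36, F=20) along a 3-gon: merge 3 vertices and 3 edges, delete both glued faces → V=40, E=102, F=64.
Check: V − E + F = 40 − 102 + 64 = 2.

102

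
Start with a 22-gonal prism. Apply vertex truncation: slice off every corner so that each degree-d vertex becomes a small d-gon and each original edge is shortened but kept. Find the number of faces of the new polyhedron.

The base solid has V = 44, E = 66, F = 24.
Truncation replaces each original edge-end by a new vertex, so V′ = 2E = 132.
Each original edge survives, and each old vertex of degree d contributes d new edges; summing degrees gives Σd = 2E, so E′ = E + 2E = 3E = 198.
Each original face survives and each original vertex becomes one new face: F′ = F + V = 68.

68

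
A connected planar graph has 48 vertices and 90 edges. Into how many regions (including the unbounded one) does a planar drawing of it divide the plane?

Euler's formula for a connected plane graph: V − E + F = 2, so F = 2 − 48 + 90 = 44.

44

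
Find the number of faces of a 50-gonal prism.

52

A prism on an n-gon has two n-gon bases and n rectangular sides: V = 2·50 = 100, E = 3·50 = 150, F = 50 + 2 = 52.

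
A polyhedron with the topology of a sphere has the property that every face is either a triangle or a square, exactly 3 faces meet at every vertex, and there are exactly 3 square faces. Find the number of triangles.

2

Let x be the number of triangles; then F = 3 + x.
Edge–face incidences: 2E = 4·3 + 3·x = 12 + 3x.
Every vertex has degree 3, so 3V = 2E.
Euler: V − E + F = 2 ⇒ (2E)/3 − E + (3 + x) = 2.
Multiply by 6: 2·(2E) − 3·(2E) + 6·(3 + x) = 12, i.e. 18 + 6x − (12 + 3x) = 12.
Collecting terms: 3x + 6 = 12, so 3x = 6, so x = 2.
Then 2E = 12 + 3·2 = 18, so E = 9, V = 2E/3 = 6, F = 3 + 2 = 5.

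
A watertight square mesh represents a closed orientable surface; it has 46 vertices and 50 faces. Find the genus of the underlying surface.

Every face is a square, so 2E = 4·50 = 200, giving E = 100.
χ = V − E + F = 46 − 100 + 50 = -4.
For a closed orientable surface χ = 2 − 2g, so g = (2 − (-4))/2 = 3.

3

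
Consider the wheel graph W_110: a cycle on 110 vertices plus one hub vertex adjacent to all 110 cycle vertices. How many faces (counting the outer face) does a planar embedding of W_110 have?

111

W_110 has V = 110 + 1 = 111 vertices and E = 2·110 = 220 edges.
By Euler's formula F = 2 − V + E = 2 − 111 + 220 = 111.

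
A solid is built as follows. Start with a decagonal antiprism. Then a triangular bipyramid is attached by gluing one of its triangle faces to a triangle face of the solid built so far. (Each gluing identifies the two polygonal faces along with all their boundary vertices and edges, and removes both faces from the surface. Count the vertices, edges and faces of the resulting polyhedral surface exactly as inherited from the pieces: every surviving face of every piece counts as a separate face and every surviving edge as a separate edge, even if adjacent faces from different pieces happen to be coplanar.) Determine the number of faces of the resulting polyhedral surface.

A decagonal antiprism: V=20, E=40, F=22.
Attach a triangular bipyramid (V=5, E=9, F=6) along a 3-gon: merge 3 vertices and 3 edges, delete both glued faces → V=22, E=46, F=26.
Check: V − E + F = 22 − 46 + 26 = 2.

26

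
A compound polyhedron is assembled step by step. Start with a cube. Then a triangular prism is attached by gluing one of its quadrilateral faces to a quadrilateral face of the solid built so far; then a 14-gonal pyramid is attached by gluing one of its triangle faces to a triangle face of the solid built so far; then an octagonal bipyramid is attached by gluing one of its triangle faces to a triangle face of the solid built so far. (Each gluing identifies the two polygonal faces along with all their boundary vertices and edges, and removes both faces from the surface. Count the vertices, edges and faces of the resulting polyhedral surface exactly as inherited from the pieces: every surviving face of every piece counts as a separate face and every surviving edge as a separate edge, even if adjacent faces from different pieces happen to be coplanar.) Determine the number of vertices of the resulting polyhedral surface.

29

A cube: V=8, E=12, F=6.
Attach a triangular prism (V=6, E=9, F=5) along a 4-gon: merge 4 vertices and 4 edges, delete both glued faces → V=10, E=17, F=9.
Attach a 14-gonal pyramid (V=15, E=28, F=15) along a 3-gon: merge 3 vertices and 3 edges, delete both glued faces → V=22, E=42, F=22.
Attach an octagonal bipyramid (V=10, E=24, F=16) along a 3-gon: merge 3 vertices and 3 edges, delete both glued faces → V=29, E=63, F=36.
Check: V − E + F = 29 − 63 + 36 = 2.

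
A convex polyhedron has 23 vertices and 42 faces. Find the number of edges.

63

Here V − E + F = 2.
E = V + F − (2) = 23 + 42 − (2) = 63.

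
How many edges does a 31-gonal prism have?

A prism on an n-gon has two n-gon bases and n rectangular sides: V = 2·31 = 62, E = 3·31 = 93, F = 31 + 2 = 33.
Check: V − E + F = 62 − 93 + 33 = 2.

93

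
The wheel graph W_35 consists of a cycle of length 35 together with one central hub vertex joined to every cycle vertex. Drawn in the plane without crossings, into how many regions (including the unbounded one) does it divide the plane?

W_35 has V = 35 + 1 = 36 vertices and E = 2·35 = 70 edges.
By Euler's formula F = 2 − V + E = 2 − 36 + 70 = 36.

36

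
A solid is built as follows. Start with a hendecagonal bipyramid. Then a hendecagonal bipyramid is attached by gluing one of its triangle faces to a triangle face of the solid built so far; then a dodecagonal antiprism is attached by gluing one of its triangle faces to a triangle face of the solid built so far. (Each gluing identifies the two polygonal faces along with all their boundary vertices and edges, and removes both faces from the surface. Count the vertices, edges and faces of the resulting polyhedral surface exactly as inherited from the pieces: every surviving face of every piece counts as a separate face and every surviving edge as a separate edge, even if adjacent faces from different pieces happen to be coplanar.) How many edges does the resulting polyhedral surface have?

108

A hendecagonal bipyramid: V=13, E=33, F=22.
Attach a hendecagonal bipyramid (V=13, E=33, F=22) along a 3-gon: merge 3 vertices and 3 edges, delete both glued faces → V=23, E=63, F=42.
Attach a dodecagonal antiprism (V=24, E=48, F=26) along a 3-gon: merge 3 vertices and 3 edges, delete both glued faces → V=44, E=108, F=66.
Check: V − E + F = 44 − 108 + 66 = 2.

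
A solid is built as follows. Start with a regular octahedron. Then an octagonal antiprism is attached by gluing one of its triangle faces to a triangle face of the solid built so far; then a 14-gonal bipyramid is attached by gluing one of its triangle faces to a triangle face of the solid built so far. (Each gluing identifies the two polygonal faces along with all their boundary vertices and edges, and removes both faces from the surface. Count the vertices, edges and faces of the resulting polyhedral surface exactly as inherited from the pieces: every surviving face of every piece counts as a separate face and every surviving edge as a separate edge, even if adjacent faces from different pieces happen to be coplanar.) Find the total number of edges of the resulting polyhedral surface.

80

A regular octahedron: V=6, E=12, F=8.
Attach an octagonal antiprism (V=16, E=32, F=18) along a 3-gon: merge 3 vertices and 3 edges, delete both glued faces → V=19, E=41, F=24.
Attach a 14-gonal bipyramid (V=16, E=42, F=28) along a 3-gon: merge 3 vertices and 3 edges, delete both glued faces → V=32, E=80, F=50.
Check: V − E + F = 32 − 80 + 50 = 2.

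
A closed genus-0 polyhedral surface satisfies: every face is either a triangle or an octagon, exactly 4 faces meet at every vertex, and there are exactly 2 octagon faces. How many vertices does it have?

16

Let x be the number of triangles; then F = 2 + x.
Edge–face incidences: 2E = 8·2 + 3·x = 16 + 3x.
Every vertex has degree 4, so 4V = 2E.
Euler: V − E + F = 2 ⇒ (2E)/4 − E + (2 + x) = 2.
Multiply by 8: 2·(2E) − 4·(2E) + 8·(2 + x) = 16, i.e. 16 + 8x − 2·(16 + 3x) = 16.
Collecting terms: 2x − 16 = 16, so 2x = 32, so x = 16.
Then 2E = 16 + 3·16 = 64, so E = 32, V = 2E/4 = 16, F = 2 + 16 = 18.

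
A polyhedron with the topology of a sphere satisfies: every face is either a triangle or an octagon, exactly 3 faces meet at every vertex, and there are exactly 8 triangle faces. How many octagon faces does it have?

6

Let x be the number of octagons; then F = 8 + x.
Edge–face incidences: 2E = 3·8 + 8·x = 24 + 8x.
Every vertex has degree 3, so 3V = 2E.
Euler: V − E + F = 2 ⇒ (2E)/3 − E + (8 + x) = 2.
Multiply by 6: 2·(2E) − 3·(2E) + 6·(8 + x) = 12, i.e. 48 + 6x − (24 + 8x) = 12.
Collecting terms: −2x + 24 = 12, so −2x = −12, so x = 6.
Then 2E = 24 + 8·6 = 72, so E = 36, V = 2E/3 = 24, F = 8 + 6 = 14.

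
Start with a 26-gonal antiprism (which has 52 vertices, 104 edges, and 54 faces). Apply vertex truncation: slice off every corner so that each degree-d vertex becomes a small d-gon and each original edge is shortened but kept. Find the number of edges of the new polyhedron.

312

Truncation replaces each original edge-end by a new vertex, so V′ = 2E = 208.
Each original edge survives, and each old vertex of degree d contributes d new edges; summing degrees gives Σd = 2E, so E′ = E + 2E = 3E = 312.
Each original face survives and each original vertex becomes one new face: F′ = F + V = 106.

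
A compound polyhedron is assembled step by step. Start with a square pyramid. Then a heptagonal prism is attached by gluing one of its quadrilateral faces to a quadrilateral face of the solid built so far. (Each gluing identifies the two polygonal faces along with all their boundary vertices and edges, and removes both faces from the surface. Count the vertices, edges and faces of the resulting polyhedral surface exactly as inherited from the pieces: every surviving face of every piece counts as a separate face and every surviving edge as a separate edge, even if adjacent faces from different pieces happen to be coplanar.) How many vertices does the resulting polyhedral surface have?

15

A square pyramid: V=5, E=8, F=5.
Attach a heptagonal prism (V=14, E=21, F=9) along a 4-gon: merge 4 vertices and 4 edges, delete both glued faces → V=15, E=25, F=12.
Check: V − E + F = 15 − 25 + 12 = 2.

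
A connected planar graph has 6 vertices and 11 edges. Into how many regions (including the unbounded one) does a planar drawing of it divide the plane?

Euler's formula for a connected plane graph: V − E + F = 2, so F = 2 − 6 + 11 = 7.

7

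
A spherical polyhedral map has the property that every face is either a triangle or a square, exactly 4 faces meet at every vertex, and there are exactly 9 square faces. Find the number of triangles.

8

Let x be the number of triangles; then F = 9 + x.
Edge–face incidences: 2E = 4·9 + 3·x = 36 + 3x.
Every vertex has degree 4, so 4V = 2E.
Euler: V − E + F = 2 ⇒ (2E)/4 − E + (9 + x) = 2.
Multiply by 8: 2·(2E) − 4·(2E) + 8·(9 + x) = 16, i.e. 72 + 8x − 2·(36 + 3x) = 16.
Collecting terms: 2x = 16, so x = 8.
Then 2E = 36 + 3·8 = 60, so E = 30, V = 2E/4 = 15, F = 9 + 8 = 17.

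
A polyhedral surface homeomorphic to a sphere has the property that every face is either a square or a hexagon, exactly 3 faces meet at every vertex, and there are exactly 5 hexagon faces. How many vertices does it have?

18

Let x be the number of squares; then F = 5 + x.
Edge–face incidences: 2E = 6·5 + 4·x = 30 + 4x.
Every vertex has degree 3, so 3V = 2E.
Euler: V − E + F = 2 ⇒ (2E)/3 − E + (5 + x) = 2.
Multiply by 6: 2·(2E) − 3·(2E) + 6·(5 + x) = 12, i.e. 30 + 6x − (30 + 4x) = 12.
Collecting terms: 2x = 12, so x = 6.
Then 2E = 30 + 4·6 = 54, so E = 27, V = 2E/3 = 18, F = 5 + 6 = 11.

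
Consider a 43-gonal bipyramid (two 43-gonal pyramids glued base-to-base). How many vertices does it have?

A bipyramid over an n-gon has 2n triangular faces and n + 2 vertices: V = 43 + 2 = 45, E = 3·43 = 129, F = 2·43 = 86.
Check: V − E + F = 45 − 129 + 86 = 2.

45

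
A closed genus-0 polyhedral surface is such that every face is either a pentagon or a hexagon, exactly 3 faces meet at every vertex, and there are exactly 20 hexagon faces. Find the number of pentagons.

Let x be the number of pentagons; then F = 20 + x.
Edge–face incidences: 2E = 6·20 + 5·x = 120 + 5x.
Every vertex has degree 3, so 3V = 2E.
Euler: V − E + F = 2 ⇒ (2E)/3 − E + (20 + x) = 2.
Multiply by 6: 2·(2E) − 3·(2E) + 6·(20 + x) = 12, i.e. 120 + 6x − (120 + 5x) = 12.
Collecting terms: x = 12.
Then 2E = 120 + 5·12 = 180, so E = 90, V = 2E/3 = 60, F = 20 + 12 = 32.

12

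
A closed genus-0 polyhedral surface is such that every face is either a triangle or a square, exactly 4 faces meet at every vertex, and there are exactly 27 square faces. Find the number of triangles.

8

Let x be the number of triangles; then F = 27 + x.
Edge–face incidences: 2E = 4·27 + 3·x = 108 + 3x.
Every vertex has degree 4, so 4V = 2E.
Euler: V − E + F = 2 ⇒ (2E)/4 − E + (27 + x) = 2.
Multiply by 8: 2·(2E) − 4·(2E) + 8·(27 + x) = 16, i.e. 216 + 8x − 2·(108 + 3x) = 16.
Collecting terms: 2x = 16, so x = 8.
Then 2E = 108 + 3·8 = 132, so E = 66, V = 2E/4 = 33, F = 27 + 8 = 35.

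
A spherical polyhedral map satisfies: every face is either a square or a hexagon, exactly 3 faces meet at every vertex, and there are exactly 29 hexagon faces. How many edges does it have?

Let x be the number of squares; then F = 29 + x.
Edge–face incidences: 2E = 6·29 + 4·x = 174 + 4x.
Every vertex has degree 3, so 3V = 2E.
Euler: V − E + F = 2 ⇒ (2E)/3 − E + (29 + x) = 2.
Multiply by 6: 2·(2E) − 3·(2E) + 6·(29 + x) = 12, i.e. 174 + 6x − (174 + 4x) = 12.
Collecting terms: 2x = 12, so x = 6.
Then 2E = 174 + 4·6 = 198, so E = 99, V = 2E/3 = 66, F = 29 + 6 = 35.

99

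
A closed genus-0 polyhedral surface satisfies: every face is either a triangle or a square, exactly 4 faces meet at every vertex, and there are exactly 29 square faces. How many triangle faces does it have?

Let x be the number of triangles; then F = 29 + x.
Edge–face incidences: 2E = 4·29 + 3·x = 116 + 3x.
Every vertex has degree 4, so 4V = 2E.
Euler: V − E + F = 2 ⇒ (2E)/4 − E + (29 + x) = 2.
Multiply by 8: 2·(2E) − 4·(2E) + 8·(29 + x) = 16, i.e. 232 + 8x − 2·(116 + 3x) = 16.
Collecting terms: 2x = 16, so x = 8.
Then 2E = 116 + 3·8 = 140, so E = 70, V = 2E/4 = 35, F = 29 + 8 = 37.

8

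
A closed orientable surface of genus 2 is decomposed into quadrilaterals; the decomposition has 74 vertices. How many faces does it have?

76

χ = 2 − 2·2 = -2, and every face is a square so 4F = 2E.
V − E + F = -2 with E = 4F/2 gives 74 − (4/2 − 1)·F = -2, so F = 76 and E = 152.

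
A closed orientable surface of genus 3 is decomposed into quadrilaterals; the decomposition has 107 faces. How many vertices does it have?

χ = 2 − 2·3 = -4, and every face is a square so 4F = 2E.
E = 4·107/2 = 214. Then V = -4 + E − F = -4 + 214 − 107 = 103.

103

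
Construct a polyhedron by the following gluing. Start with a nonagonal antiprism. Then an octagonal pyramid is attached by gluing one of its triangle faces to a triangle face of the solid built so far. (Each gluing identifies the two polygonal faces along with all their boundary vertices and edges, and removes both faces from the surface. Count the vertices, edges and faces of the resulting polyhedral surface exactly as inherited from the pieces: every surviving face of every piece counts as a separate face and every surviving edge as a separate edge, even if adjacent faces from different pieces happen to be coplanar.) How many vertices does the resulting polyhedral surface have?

24

A nonagonal antiprism: V=18, E=36, F=20.
Attach an octagonal pyramid (V=9, E=16, F=9) along a 3-gon: merge 3 vertices and 3 edges, delete both glued faces → V=24, E=49, F=27.
Check: V − E + F = 24 − 49 + 27 = 2.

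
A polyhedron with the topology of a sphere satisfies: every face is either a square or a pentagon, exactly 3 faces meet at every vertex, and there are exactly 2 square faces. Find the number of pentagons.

Let x be the number of pentagons; then F = 2 + x.
Edge–face incidences: 2E = 4·2 + 5·x = 8 + 5x.
Every vertex has degree 3, so 3V = 2E.
Euler: V − E + F = 2 ⇒ (2E)/3 − E + (2 + x) = 2.
Multiply by 6: 2·(2E) − 3·(2E) + 6·(2 + x) = 12, i.e. 12 + 6x − (8 + 5x) = 12.
Collecting terms: x + 4 = 12, so x = 8.
Then 2E = 8 + 5·8 = 48, so E = 24, V = 2E/3 = 16, F = 2 + 8 = 10.

8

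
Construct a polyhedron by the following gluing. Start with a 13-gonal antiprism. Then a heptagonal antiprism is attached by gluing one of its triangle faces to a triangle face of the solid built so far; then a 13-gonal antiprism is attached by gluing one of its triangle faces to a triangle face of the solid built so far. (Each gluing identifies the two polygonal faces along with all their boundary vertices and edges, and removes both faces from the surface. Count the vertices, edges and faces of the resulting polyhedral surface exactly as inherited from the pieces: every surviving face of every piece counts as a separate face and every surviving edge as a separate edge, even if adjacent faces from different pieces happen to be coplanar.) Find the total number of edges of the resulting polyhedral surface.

126

A 13-gonal antiprism: V=26, E=52, F=28.
Attach a heptagonal antiprism (V=14, E=28, F=16) along a 3-gon: merge 3 vertices and 3 edges, delete both glued faces → V=37, E=77, F=42.
Attach a 13-gonal antiprism (V=26, E=52, F=28) along a 3-gon: merge 3 vertices and 3 edges, delete both glued faces → V=60, E=126, F=68.
Check: V − E + F = 60 − 126 + 68 = 2.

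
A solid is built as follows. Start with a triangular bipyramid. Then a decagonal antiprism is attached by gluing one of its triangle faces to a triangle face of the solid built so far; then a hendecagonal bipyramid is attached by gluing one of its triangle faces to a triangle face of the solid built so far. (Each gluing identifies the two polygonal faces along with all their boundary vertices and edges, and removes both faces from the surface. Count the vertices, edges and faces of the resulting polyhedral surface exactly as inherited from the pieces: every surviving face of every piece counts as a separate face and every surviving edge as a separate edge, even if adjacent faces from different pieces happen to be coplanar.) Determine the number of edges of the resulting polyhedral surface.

A triangular bipyramid: V=5, E=9, F=6.
Attach a decagonal antiprism (V=20, E=40, F=22) along a 3-gon: merge 3 vertices and 3 edges, delete both glued faces → V=22, E=46, F=26.
Attach a hendecagonal bipyramid (V=13, E=33, F=22) along a 3-gon: merge 3 vertices and 3 edges, delete both glued faces → V=32, E=76, F=46.
Check: V − E + F = 32 − 76 + 46 = 2.

76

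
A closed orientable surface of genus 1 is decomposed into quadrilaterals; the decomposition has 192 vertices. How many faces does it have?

192

χ = 2 − 2·1 = 0, and every face is a square so 4F = 2E.
V − E + F = 0 with E = 4F/2 gives 192 − (4/2 − 1)·F = 0, so F = 192 and E = 384.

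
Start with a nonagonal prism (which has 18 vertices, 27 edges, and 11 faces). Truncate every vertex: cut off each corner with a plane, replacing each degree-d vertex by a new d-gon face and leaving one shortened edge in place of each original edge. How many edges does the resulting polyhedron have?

Truncation replaces each original edge-end by a new vertex, so V′ = 2E = 54.
Each original edge survives, and each old vertex of degree d contributes d new edges; summing degrees gives Σd = 2E, so E′ = E + 2E = 3E = 81.
Each original face survives and each original vertex becomes one new face: F′ = F + V = 29.

81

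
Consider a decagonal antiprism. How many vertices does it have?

20

An antiprism on an n-gon has two n-gon caps and 2n triangles: V = 2·10 = 20, E = 4·10 = 40, F = 2·10 + 2 = 22.
Check: V − E + F = 20 − 40 + 22 = 2.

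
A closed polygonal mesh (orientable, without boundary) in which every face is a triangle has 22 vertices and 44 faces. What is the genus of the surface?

1

Every face is a triangle, so 2E = 3·44 = 132, giving E = 66.
χ = V − E + F = 22 − 66 + 44 = 0.
For a closed orientable surface χ = 2 − 2g, so g = (2 − (0))/2 = 1.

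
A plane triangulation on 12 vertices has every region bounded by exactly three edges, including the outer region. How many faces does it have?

20

In a plane triangulation 3F = 2E and V − E + F = 2, so F = 2V − 4 = 2·12 − 4 = 20.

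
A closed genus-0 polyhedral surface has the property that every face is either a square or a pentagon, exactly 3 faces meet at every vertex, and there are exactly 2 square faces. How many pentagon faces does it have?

Let x be the number of pentagons; then F = 2 + x.
Edge–face incidences: 2E = 4·2 + 5·x = 8 + 5x.
Every vertex has degree 3, so 3V = 2E.
Euler: V − E + F = 2 ⇒ (2E)/3 − E + (2 + x) = 2.
Multiply by 6: 2·(2E) − 3·(2E) + 6·(2 + x) = 12, i.e. 12 + 6x − (8 + 5x) = 12.
Collecting terms: x + 4 = 12, so x = 8.
Then 2E = 8 + 5·8 = 48, so E = 24, V = 2E/3 = 16, F = 2 + 8 = 10.

8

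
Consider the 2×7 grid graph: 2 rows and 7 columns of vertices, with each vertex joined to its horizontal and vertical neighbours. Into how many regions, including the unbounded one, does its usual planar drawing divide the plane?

The grid has V = 2·7 = 14 vertices and E = 2·6 + 7·1 = 19 edges.
F = 2 − V + E = 2 − 14 + 19 = 7.

7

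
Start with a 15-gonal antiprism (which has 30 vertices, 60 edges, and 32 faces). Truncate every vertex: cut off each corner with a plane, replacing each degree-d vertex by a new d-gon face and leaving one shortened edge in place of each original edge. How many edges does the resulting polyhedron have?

Truncation replaces each original edge-end by a new vertex, so V′ = 2E = 120.
Each original edge survives, and each old vertex of degree d contributes d new edges; summing degrees gives Σd = 2E, so E′ = E + 2E = 3E = 180.
Each original face survives and each original vertex becomes one new face: F′ = F + V = 62.

180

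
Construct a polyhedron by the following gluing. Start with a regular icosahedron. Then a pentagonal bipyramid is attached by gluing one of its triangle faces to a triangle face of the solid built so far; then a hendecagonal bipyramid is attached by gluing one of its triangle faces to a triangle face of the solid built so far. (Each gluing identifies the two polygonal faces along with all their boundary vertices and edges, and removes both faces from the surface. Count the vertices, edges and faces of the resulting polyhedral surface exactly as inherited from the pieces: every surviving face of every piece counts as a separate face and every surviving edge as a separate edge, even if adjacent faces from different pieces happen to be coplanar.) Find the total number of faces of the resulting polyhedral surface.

48

A regular icosahedron: V=12, E=30, F=20.
Attach a pentagonal bipyramid (V=7, E=15, F=10) along a 3-gon: merge 3 vertices and 3 edges, delete both glued faces → V=16, E=42, F=28.
Attach a hendecagonal bipyramid (V=13, E=33, F=22) along a 3-gon: merge 3 vertices and 3 edges, delete both glued faces → V=26, E=72, F=48.
Check: V − E + F = 26 − 72 + 48 = 2.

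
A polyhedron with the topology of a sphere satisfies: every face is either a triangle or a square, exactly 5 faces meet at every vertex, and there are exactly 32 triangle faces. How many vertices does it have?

24

Let x be the number of squares; then F = 32 + x.
Edge–face incidences: 2E = 3·32 + 4·x = 96 + 4x.
Every vertex has degree 5, so 5V = 2E.
Euler: V − E + F = 2 ⇒ (2E)/5 − E + (32 + x) = 2.
Multiply by 10: 2·(2E) − 5·(2E) + 10·(32 + x) = 20, i.e. 320 + 10x − 3·(96 + 4x) = 20.
Collecting terms: −2x + 32 = 20, so −2x = −12, so x = 6.
Then 2E = 96 + 4·6 = 120, so E = 60, V = 2E/5 = 24, F = 32 + 6 = 38.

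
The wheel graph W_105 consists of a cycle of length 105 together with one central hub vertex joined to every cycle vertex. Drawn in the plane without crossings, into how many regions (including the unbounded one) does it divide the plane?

W_105 has V = 105 + 1 = 106 vertices and E = 2·105 = 210 edges.
By Euler's formula F = 2 − V + E = 2 − 106 + 210 = 106.

106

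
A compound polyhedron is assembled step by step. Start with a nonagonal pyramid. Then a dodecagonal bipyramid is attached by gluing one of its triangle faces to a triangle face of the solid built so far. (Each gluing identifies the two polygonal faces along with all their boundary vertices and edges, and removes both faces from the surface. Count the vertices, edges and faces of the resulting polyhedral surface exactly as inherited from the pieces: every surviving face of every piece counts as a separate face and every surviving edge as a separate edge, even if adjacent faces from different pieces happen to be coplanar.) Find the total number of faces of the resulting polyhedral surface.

32

A nonagonal pyramid: V=10, E=18, F=10.
Attach a dodecagonal bipyramid (V=14, E=36, F=24) along a 3-gon: merge 3 vertices and 3 edges, delete both glued faces → V=21, E=51, F=32.
Check: V − E + F = 21 − 51 + 32 = 2.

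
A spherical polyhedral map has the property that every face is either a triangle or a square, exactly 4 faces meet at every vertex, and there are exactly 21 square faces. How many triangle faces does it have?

Let x be the number of triangles; then F = 21 + x.
Edge–face incidences: 2E = 4·21 + 3·x = 84 + 3x.
Every vertex has degree 4, so 4V = 2E.
Euler: V − E + F = 2 ⇒ (2E)/4 − E + (21 + x) = 2.
Multiply by 8: 2·(2E) − 4·(2E) + 8·(21 + x) = 16, i.e. 168 + 8x − 2·(84 + 3x) = 16.
Collecting terms: 2x = 16, so x = 8.
Then 2E = 84 + 3·8 = 108, so E = 54, V = 2E/4 = 27, F = 21 + 8 = 29.

8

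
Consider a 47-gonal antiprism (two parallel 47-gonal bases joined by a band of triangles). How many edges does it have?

188

An antiprism on an n-gon has two n-gon caps and 2n triangles: V = 2·47 = 94, E = 4·47 = 188, F = 2·47 + 2 = 96.
Check: V − E + F = 94 − 188 + 96 = 2.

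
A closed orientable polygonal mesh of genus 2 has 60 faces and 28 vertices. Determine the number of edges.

For a closed orientable surface of genus 2, χ = 2 − 2·2 = -2.
E = V + F − (-2) = 28 + 60 − (-2) = 90.

90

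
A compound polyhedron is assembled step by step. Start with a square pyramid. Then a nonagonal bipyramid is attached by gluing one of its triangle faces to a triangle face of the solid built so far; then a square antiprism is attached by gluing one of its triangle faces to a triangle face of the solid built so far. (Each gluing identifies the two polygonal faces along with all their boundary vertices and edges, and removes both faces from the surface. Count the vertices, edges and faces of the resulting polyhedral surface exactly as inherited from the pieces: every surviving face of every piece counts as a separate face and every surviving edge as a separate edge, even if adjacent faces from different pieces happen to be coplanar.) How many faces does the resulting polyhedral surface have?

29

A square pyramid: V=5, E=8, F=5.
Attach a nonagonal bipyramid (V=11, E=27, F=18) along a 3-gon: merge 3 vertices and 3 edges, delete both glued faces → V=13, E=32, F=21.
Attach a square antiprism (V=8, E=16, F=10) along a 3-gon: merge 3 vertices and 3 edges, delete both glued faces → V=18, E=45, F=29.
Check: V − E + F = 18 − 45 + 29 = 2.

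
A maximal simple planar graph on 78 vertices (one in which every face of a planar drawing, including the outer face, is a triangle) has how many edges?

In a plane triangulation 3F = 2E and V − E + F = 2, so E = 3V − 6 = 3·78 − 6 = 228.

228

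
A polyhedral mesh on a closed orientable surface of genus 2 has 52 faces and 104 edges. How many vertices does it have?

50

For a closed orientable surface of genus 2, χ = 2 − 2·2 = -2.
V = -2 + E − F = -2 + 104 − 52 = 50.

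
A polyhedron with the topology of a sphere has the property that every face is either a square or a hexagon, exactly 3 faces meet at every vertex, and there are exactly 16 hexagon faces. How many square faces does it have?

6

Let x be the number of squares; then F = 16 + x.
Edge–face incidences: 2E = 6·16 + 4·x = 96 + 4x.
Every vertex has degree 3, so 3V = 2E.
Euler: V − E + F = 2 ⇒ (2E)/3 − E + (16 + x) = 2.
Multiply by 6: 2·(2E) − 3·(2E) + 6·(16 + x) = 12, i.e. 96 + 6x − (96 + 4x) = 12.
Collecting terms: 2x = 12, so x = 6.
Then 2E = 96 + 4·6 = 120, so E = 60, V = 2E/3 = 40, F = 16 + 6 = 22.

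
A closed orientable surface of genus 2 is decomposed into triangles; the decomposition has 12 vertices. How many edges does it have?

42

χ = 2 − 2·2 = -2, and every face is a triangle so 3F = 2E.
V − E + F = -2 with E = 3F/2 gives 12 − (3/2 − 1)·F = -2, so F = 28 and E = 42.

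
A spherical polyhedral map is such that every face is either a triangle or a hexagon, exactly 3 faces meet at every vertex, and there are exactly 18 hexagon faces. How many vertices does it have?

Let x be the number of triangles; then F = 18 + x.
Edge–face incidences: 2E = 6·18 + 3·x = 108 + 3x.
Every vertex has degree 3, so 3V = 2E.
Euler: V − E + F = 2 ⇒ (2E)/3 − E + (18 + x) = 2.
Multiply by 6: 2·(2E) − 3·(2E) + 6·(18 + x) = 12, i.e. 108 + 6x − (108 + 3x) = 12.
Collecting terms: 3x = 12, so x = 4.
Then 2E = 108 + 3·4 = 120, so E = 60, V = 2E/3 = 40, F = 18 + 4 = 22.

40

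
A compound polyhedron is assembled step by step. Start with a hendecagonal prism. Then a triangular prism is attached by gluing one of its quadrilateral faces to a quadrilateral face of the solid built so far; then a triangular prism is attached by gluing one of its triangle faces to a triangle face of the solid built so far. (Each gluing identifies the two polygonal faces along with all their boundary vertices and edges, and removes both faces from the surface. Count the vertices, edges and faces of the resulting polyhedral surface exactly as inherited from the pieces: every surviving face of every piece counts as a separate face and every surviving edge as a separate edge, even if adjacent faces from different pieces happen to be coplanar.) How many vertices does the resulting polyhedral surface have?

27

A hendecagonal prism: V=22, E=33, F=13.
Attach a triangular prism (V=6, E=9, F=5) along a 4-gon: merge 4 vertices and 4 edges, delete both glued faces → V=24, E=38, F=16.
Attach a triangular prism (V=6, E=9, F=5) along a 3-gon: merge 3 vertices and 3 edges, delete both glued faces → V=27, E=44, F=19.
Check: V − E + F = 27 − 44 + 19 = 2.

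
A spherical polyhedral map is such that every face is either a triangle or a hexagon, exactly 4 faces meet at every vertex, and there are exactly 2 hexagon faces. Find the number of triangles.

Let x be the number of triangles; then F = 2 + x.
Edge–face incidences: 2E = 6·2 + 3·x = 12 + 3x.
Every vertex has degree 4, so 4V = 2E.
Euler: V − E + F = 2 ⇒ (2E)/4 − E + (2 + x) = 2.
Multiply by 8: 2·(2E) − 4·(2E) + 8·(2 + x) = 16, i.e. 16 + 8x − 2·(12 + 3x) = 16.
Collecting terms: 2x − 8 = 16, so 2x = 24, so x = 12.
Then 2E = 12 + 3·12 = 48, so E = 24, V = 2E/4 = 12, F = 2 + 12 = 14.

12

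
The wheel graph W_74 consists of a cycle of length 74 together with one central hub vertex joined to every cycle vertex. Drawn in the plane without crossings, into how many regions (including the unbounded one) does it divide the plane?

W_74 has V = 74 + 1 = 75 vertices and E = 2·74 = 148 edges.
By Euler's formula F = 2 − V + E = 2 − 75 + 148 = 75.

75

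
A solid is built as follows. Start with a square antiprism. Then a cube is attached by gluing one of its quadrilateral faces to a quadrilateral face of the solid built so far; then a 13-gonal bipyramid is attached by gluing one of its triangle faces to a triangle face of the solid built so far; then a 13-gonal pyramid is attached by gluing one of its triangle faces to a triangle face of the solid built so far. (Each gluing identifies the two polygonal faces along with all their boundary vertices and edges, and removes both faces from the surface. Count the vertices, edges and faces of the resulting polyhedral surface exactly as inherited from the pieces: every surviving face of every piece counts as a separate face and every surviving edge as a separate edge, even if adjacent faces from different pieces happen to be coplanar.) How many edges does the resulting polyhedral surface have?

83

A square antiprism: V=8, E=16, F=10.
Attach a cube (V=8, E=12, F=6) along a 4-gon: merge 4 vertices and 4 edges, delete both glued faces → V=12, E=24, F=14.
Attach a 13-gonal bipyramid (V=15, E=39, F=26) along a 3-gon: merge 3 vertices and 3 edges, delete both glued faces → V=24, E=60, F=38.
Attach a 13-gonal pyramid (V=14, E=26, F=14) along a 3-gon: merge 3 vertices and 3 edges, delete both glued faces → V=35, E=83, F=50.
Check: V − E + F = 35 − 83 + 50 = 2.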